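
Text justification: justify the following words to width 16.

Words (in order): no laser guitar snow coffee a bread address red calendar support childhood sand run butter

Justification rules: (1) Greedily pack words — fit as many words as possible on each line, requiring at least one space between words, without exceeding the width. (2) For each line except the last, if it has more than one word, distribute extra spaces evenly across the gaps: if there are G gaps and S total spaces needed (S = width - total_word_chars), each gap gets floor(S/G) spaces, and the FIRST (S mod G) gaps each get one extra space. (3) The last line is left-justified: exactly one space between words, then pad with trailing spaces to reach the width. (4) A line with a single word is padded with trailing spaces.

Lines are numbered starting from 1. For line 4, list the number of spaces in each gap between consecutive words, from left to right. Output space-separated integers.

Answer: 5

Derivation:
Line 1: ['no', 'laser', 'guitar'] (min_width=15, slack=1)
Line 2: ['snow', 'coffee', 'a'] (min_width=13, slack=3)
Line 3: ['bread', 'address'] (min_width=13, slack=3)
Line 4: ['red', 'calendar'] (min_width=12, slack=4)
Line 5: ['support'] (min_width=7, slack=9)
Line 6: ['childhood', 'sand'] (min_width=14, slack=2)
Line 7: ['run', 'butter'] (min_width=10, slack=6)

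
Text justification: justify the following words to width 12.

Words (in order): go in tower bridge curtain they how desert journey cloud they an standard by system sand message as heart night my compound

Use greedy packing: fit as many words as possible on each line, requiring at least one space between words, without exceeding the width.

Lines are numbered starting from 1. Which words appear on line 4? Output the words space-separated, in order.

Line 1: ['go', 'in', 'tower'] (min_width=11, slack=1)
Line 2: ['bridge'] (min_width=6, slack=6)
Line 3: ['curtain', 'they'] (min_width=12, slack=0)
Line 4: ['how', 'desert'] (min_width=10, slack=2)
Line 5: ['journey'] (min_width=7, slack=5)
Line 6: ['cloud', 'they'] (min_width=10, slack=2)
Line 7: ['an', 'standard'] (min_width=11, slack=1)
Line 8: ['by', 'system'] (min_width=9, slack=3)
Line 9: ['sand', 'message'] (min_width=12, slack=0)
Line 10: ['as', 'heart'] (min_width=8, slack=4)
Line 11: ['night', 'my'] (min_width=8, slack=4)
Line 12: ['compound'] (min_width=8, slack=4)

Answer: how desert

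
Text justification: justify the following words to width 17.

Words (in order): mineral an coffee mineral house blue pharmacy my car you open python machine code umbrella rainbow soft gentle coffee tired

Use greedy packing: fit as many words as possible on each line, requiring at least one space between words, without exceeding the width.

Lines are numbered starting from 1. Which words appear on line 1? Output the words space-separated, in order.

Answer: mineral an coffee

Derivation:
Line 1: ['mineral', 'an', 'coffee'] (min_width=17, slack=0)
Line 2: ['mineral', 'house'] (min_width=13, slack=4)
Line 3: ['blue', 'pharmacy', 'my'] (min_width=16, slack=1)
Line 4: ['car', 'you', 'open'] (min_width=12, slack=5)
Line 5: ['python', 'machine'] (min_width=14, slack=3)
Line 6: ['code', 'umbrella'] (min_width=13, slack=4)
Line 7: ['rainbow', 'soft'] (min_width=12, slack=5)
Line 8: ['gentle', 'coffee'] (min_width=13, slack=4)
Line 9: ['tired'] (min_width=5, slack=12)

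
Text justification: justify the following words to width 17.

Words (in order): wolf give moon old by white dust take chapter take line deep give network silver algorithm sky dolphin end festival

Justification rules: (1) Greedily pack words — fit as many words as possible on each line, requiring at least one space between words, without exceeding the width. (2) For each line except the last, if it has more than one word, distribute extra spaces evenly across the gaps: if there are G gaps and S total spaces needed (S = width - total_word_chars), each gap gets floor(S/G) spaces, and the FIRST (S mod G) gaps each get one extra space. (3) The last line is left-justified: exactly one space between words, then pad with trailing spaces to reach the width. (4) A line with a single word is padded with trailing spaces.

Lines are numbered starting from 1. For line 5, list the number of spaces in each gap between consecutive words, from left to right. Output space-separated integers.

Line 1: ['wolf', 'give', 'moon'] (min_width=14, slack=3)
Line 2: ['old', 'by', 'white', 'dust'] (min_width=17, slack=0)
Line 3: ['take', 'chapter', 'take'] (min_width=17, slack=0)
Line 4: ['line', 'deep', 'give'] (min_width=14, slack=3)
Line 5: ['network', 'silver'] (min_width=14, slack=3)
Line 6: ['algorithm', 'sky'] (min_width=13, slack=4)
Line 7: ['dolphin', 'end'] (min_width=11, slack=6)
Line 8: ['festival'] (min_width=8, slack=9)

Answer: 4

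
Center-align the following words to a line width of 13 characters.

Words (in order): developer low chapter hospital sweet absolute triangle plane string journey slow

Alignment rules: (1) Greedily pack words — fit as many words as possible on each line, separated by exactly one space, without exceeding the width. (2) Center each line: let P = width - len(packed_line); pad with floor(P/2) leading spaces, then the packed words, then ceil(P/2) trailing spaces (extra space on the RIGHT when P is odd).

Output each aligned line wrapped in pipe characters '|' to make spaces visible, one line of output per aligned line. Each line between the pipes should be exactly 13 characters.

Line 1: ['developer', 'low'] (min_width=13, slack=0)
Line 2: ['chapter'] (min_width=7, slack=6)
Line 3: ['hospital'] (min_width=8, slack=5)
Line 4: ['sweet'] (min_width=5, slack=8)
Line 5: ['absolute'] (min_width=8, slack=5)
Line 6: ['triangle'] (min_width=8, slack=5)
Line 7: ['plane', 'string'] (min_width=12, slack=1)
Line 8: ['journey', 'slow'] (min_width=12, slack=1)

Answer: |developer low|
|   chapter   |
|  hospital   |
|    sweet    |
|  absolute   |
|  triangle   |
|plane string |
|journey slow |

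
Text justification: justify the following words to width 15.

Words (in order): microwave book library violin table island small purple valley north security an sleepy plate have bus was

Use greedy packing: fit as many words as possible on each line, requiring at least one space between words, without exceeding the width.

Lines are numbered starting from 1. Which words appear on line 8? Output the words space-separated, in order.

Answer: have bus was

Derivation:
Line 1: ['microwave', 'book'] (min_width=14, slack=1)
Line 2: ['library', 'violin'] (min_width=14, slack=1)
Line 3: ['table', 'island'] (min_width=12, slack=3)
Line 4: ['small', 'purple'] (min_width=12, slack=3)
Line 5: ['valley', 'north'] (min_width=12, slack=3)
Line 6: ['security', 'an'] (min_width=11, slack=4)
Line 7: ['sleepy', 'plate'] (min_width=12, slack=3)
Line 8: ['have', 'bus', 'was'] (min_width=12, slack=3)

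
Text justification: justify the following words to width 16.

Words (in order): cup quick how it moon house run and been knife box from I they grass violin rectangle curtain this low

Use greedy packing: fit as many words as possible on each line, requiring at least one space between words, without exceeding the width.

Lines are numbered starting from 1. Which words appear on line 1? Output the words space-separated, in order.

Answer: cup quick how it

Derivation:
Line 1: ['cup', 'quick', 'how', 'it'] (min_width=16, slack=0)
Line 2: ['moon', 'house', 'run'] (min_width=14, slack=2)
Line 3: ['and', 'been', 'knife'] (min_width=14, slack=2)
Line 4: ['box', 'from', 'I', 'they'] (min_width=15, slack=1)
Line 5: ['grass', 'violin'] (min_width=12, slack=4)
Line 6: ['rectangle'] (min_width=9, slack=7)
Line 7: ['curtain', 'this', 'low'] (min_width=16, slack=0)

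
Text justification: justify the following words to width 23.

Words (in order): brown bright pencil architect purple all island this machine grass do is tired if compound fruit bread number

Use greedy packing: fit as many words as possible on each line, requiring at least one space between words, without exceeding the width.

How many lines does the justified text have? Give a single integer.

Answer: 6

Derivation:
Line 1: ['brown', 'bright', 'pencil'] (min_width=19, slack=4)
Line 2: ['architect', 'purple', 'all'] (min_width=20, slack=3)
Line 3: ['island', 'this', 'machine'] (min_width=19, slack=4)
Line 4: ['grass', 'do', 'is', 'tired', 'if'] (min_width=20, slack=3)
Line 5: ['compound', 'fruit', 'bread'] (min_width=20, slack=3)
Line 6: ['number'] (min_width=6, slack=17)
Total lines: 6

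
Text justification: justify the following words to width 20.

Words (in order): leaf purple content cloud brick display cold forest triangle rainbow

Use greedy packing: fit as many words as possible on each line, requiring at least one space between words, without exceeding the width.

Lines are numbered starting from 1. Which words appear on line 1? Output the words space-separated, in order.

Answer: leaf purple content

Derivation:
Line 1: ['leaf', 'purple', 'content'] (min_width=19, slack=1)
Line 2: ['cloud', 'brick', 'display'] (min_width=19, slack=1)
Line 3: ['cold', 'forest', 'triangle'] (min_width=20, slack=0)
Line 4: ['rainbow'] (min_width=7, slack=13)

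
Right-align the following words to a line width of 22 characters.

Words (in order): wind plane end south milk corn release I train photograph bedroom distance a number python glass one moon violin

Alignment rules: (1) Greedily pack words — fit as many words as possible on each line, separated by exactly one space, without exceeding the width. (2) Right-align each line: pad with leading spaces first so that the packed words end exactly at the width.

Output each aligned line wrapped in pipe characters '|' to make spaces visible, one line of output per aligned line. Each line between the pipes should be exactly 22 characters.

Line 1: ['wind', 'plane', 'end', 'south'] (min_width=20, slack=2)
Line 2: ['milk', 'corn', 'release', 'I'] (min_width=19, slack=3)
Line 3: ['train', 'photograph'] (min_width=16, slack=6)
Line 4: ['bedroom', 'distance', 'a'] (min_width=18, slack=4)
Line 5: ['number', 'python', 'glass'] (min_width=19, slack=3)
Line 6: ['one', 'moon', 'violin'] (min_width=15, slack=7)

Answer: |  wind plane end south|
|   milk corn release I|
|      train photograph|
|    bedroom distance a|
|   number python glass|
|       one moon violin|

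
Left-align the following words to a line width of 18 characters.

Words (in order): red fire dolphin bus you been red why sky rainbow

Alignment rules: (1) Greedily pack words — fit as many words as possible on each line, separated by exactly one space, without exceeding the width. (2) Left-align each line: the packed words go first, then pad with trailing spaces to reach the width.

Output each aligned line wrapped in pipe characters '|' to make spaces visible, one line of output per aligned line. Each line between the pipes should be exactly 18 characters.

Answer: |red fire dolphin  |
|bus you been red  |
|why sky rainbow   |

Derivation:
Line 1: ['red', 'fire', 'dolphin'] (min_width=16, slack=2)
Line 2: ['bus', 'you', 'been', 'red'] (min_width=16, slack=2)
Line 3: ['why', 'sky', 'rainbow'] (min_width=15, slack=3)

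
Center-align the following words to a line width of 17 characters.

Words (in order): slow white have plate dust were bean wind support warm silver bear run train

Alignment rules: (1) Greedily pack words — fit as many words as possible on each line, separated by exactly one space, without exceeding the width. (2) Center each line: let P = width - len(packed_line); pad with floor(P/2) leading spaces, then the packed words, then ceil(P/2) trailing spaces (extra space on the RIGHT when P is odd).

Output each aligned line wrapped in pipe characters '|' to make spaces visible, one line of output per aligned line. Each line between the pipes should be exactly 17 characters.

Answer: | slow white have |
| plate dust were |
|bean wind support|
|warm silver bear |
|    run train    |

Derivation:
Line 1: ['slow', 'white', 'have'] (min_width=15, slack=2)
Line 2: ['plate', 'dust', 'were'] (min_width=15, slack=2)
Line 3: ['bean', 'wind', 'support'] (min_width=17, slack=0)
Line 4: ['warm', 'silver', 'bear'] (min_width=16, slack=1)
Line 5: ['run', 'train'] (min_width=9, slack=8)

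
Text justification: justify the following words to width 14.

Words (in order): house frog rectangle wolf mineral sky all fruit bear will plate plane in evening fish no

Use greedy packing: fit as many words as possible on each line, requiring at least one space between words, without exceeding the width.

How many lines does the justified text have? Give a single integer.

Line 1: ['house', 'frog'] (min_width=10, slack=4)
Line 2: ['rectangle', 'wolf'] (min_width=14, slack=0)
Line 3: ['mineral', 'sky'] (min_width=11, slack=3)
Line 4: ['all', 'fruit', 'bear'] (min_width=14, slack=0)
Line 5: ['will', 'plate'] (min_width=10, slack=4)
Line 6: ['plane', 'in'] (min_width=8, slack=6)
Line 7: ['evening', 'fish'] (min_width=12, slack=2)
Line 8: ['no'] (min_width=2, slack=12)
Total lines: 8

Answer: 8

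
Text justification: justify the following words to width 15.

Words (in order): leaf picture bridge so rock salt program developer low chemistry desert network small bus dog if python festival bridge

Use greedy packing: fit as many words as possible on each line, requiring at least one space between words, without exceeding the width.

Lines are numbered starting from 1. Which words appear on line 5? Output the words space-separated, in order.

Line 1: ['leaf', 'picture'] (min_width=12, slack=3)
Line 2: ['bridge', 'so', 'rock'] (min_width=14, slack=1)
Line 3: ['salt', 'program'] (min_width=12, slack=3)
Line 4: ['developer', 'low'] (min_width=13, slack=2)
Line 5: ['chemistry'] (min_width=9, slack=6)
Line 6: ['desert', 'network'] (min_width=14, slack=1)
Line 7: ['small', 'bus', 'dog'] (min_width=13, slack=2)
Line 8: ['if', 'python'] (min_width=9, slack=6)
Line 9: ['festival', 'bridge'] (min_width=15, slack=0)

Answer: chemistry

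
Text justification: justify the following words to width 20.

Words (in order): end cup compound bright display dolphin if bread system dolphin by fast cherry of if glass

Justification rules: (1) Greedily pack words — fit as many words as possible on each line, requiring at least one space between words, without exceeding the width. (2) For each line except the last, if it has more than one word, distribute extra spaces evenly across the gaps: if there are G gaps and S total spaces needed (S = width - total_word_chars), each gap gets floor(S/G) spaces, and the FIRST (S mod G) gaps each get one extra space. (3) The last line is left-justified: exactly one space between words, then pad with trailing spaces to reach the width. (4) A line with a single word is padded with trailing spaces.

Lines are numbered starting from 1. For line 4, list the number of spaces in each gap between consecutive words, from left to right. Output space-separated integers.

Answer: 3 2

Derivation:
Line 1: ['end', 'cup', 'compound'] (min_width=16, slack=4)
Line 2: ['bright', 'display'] (min_width=14, slack=6)
Line 3: ['dolphin', 'if', 'bread'] (min_width=16, slack=4)
Line 4: ['system', 'dolphin', 'by'] (min_width=17, slack=3)
Line 5: ['fast', 'cherry', 'of', 'if'] (min_width=17, slack=3)
Line 6: ['glass'] (min_width=5, slack=15)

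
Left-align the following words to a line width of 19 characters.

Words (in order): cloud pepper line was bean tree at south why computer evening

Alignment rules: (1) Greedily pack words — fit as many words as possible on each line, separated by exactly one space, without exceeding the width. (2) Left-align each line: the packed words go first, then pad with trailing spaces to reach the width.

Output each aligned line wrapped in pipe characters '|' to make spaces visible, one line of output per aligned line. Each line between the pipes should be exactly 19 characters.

Answer: |cloud pepper line  |
|was bean tree at   |
|south why computer |
|evening            |

Derivation:
Line 1: ['cloud', 'pepper', 'line'] (min_width=17, slack=2)
Line 2: ['was', 'bean', 'tree', 'at'] (min_width=16, slack=3)
Line 3: ['south', 'why', 'computer'] (min_width=18, slack=1)
Line 4: ['evening'] (min_width=7, slack=12)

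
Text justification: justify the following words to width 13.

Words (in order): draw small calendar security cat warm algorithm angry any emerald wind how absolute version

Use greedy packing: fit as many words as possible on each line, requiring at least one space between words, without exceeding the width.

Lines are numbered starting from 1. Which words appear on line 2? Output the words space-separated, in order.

Answer: calendar

Derivation:
Line 1: ['draw', 'small'] (min_width=10, slack=3)
Line 2: ['calendar'] (min_width=8, slack=5)
Line 3: ['security', 'cat'] (min_width=12, slack=1)
Line 4: ['warm'] (min_width=4, slack=9)
Line 5: ['algorithm'] (min_width=9, slack=4)
Line 6: ['angry', 'any'] (min_width=9, slack=4)
Line 7: ['emerald', 'wind'] (min_width=12, slack=1)
Line 8: ['how', 'absolute'] (min_width=12, slack=1)
Line 9: ['version'] (min_width=7, slack=6)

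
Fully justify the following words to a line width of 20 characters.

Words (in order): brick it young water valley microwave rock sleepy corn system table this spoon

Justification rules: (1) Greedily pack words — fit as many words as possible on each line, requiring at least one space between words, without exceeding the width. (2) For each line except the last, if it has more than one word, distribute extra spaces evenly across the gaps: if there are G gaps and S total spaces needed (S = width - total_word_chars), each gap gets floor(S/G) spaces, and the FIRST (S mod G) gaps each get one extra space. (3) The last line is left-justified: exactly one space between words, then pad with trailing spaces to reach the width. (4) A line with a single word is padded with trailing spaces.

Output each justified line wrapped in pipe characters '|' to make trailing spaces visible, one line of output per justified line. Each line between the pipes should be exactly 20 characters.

Line 1: ['brick', 'it', 'young', 'water'] (min_width=20, slack=0)
Line 2: ['valley', 'microwave'] (min_width=16, slack=4)
Line 3: ['rock', 'sleepy', 'corn'] (min_width=16, slack=4)
Line 4: ['system', 'table', 'this'] (min_width=17, slack=3)
Line 5: ['spoon'] (min_width=5, slack=15)

Answer: |brick it young water|
|valley     microwave|
|rock   sleepy   corn|
|system   table  this|
|spoon               |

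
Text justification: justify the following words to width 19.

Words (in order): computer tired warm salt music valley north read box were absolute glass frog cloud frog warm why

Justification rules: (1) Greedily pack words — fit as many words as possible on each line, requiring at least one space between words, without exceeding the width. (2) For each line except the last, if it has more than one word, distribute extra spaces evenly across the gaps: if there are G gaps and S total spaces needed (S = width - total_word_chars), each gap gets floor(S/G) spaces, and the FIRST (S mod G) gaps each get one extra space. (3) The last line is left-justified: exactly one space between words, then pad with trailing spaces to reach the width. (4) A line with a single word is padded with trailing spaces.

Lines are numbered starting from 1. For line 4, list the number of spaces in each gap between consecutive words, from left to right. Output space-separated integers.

Answer: 1 1

Derivation:
Line 1: ['computer', 'tired', 'warm'] (min_width=19, slack=0)
Line 2: ['salt', 'music', 'valley'] (min_width=17, slack=2)
Line 3: ['north', 'read', 'box', 'were'] (min_width=19, slack=0)
Line 4: ['absolute', 'glass', 'frog'] (min_width=19, slack=0)
Line 5: ['cloud', 'frog', 'warm', 'why'] (min_width=19, slack=0)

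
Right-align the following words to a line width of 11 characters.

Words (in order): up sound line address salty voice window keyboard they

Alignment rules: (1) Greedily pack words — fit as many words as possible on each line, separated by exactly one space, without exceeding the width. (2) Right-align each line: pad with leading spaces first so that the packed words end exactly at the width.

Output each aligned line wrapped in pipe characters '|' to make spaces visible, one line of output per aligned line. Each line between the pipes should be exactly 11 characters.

Line 1: ['up', 'sound'] (min_width=8, slack=3)
Line 2: ['line'] (min_width=4, slack=7)
Line 3: ['address'] (min_width=7, slack=4)
Line 4: ['salty', 'voice'] (min_width=11, slack=0)
Line 5: ['window'] (min_width=6, slack=5)
Line 6: ['keyboard'] (min_width=8, slack=3)
Line 7: ['they'] (min_width=4, slack=7)

Answer: |   up sound|
|       line|
|    address|
|salty voice|
|     window|
|   keyboard|
|       they|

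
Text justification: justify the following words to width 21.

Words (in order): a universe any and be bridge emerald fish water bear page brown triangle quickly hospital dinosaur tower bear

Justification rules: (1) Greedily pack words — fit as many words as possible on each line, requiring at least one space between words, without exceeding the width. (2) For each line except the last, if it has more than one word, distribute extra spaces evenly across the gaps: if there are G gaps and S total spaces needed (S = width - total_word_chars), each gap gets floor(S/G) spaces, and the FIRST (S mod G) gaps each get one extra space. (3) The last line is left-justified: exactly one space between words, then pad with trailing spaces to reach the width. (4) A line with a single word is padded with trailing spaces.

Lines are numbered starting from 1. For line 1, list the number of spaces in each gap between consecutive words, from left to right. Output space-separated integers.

Line 1: ['a', 'universe', 'any', 'and', 'be'] (min_width=21, slack=0)
Line 2: ['bridge', 'emerald', 'fish'] (min_width=19, slack=2)
Line 3: ['water', 'bear', 'page', 'brown'] (min_width=21, slack=0)
Line 4: ['triangle', 'quickly'] (min_width=16, slack=5)
Line 5: ['hospital', 'dinosaur'] (min_width=17, slack=4)
Line 6: ['tower', 'bear'] (min_width=10, slack=11)

Answer: 1 1 1 1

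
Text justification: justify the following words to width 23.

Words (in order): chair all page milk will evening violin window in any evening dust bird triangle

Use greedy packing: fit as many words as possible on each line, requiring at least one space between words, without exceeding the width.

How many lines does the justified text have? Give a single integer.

Line 1: ['chair', 'all', 'page', 'milk'] (min_width=19, slack=4)
Line 2: ['will', 'evening', 'violin'] (min_width=19, slack=4)
Line 3: ['window', 'in', 'any', 'evening'] (min_width=21, slack=2)
Line 4: ['dust', 'bird', 'triangle'] (min_width=18, slack=5)
Total lines: 4

Answer: 4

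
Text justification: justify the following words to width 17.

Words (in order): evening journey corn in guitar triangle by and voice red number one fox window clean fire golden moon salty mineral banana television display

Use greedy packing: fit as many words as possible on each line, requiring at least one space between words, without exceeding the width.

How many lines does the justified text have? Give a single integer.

Answer: 10

Derivation:
Line 1: ['evening', 'journey'] (min_width=15, slack=2)
Line 2: ['corn', 'in', 'guitar'] (min_width=14, slack=3)
Line 3: ['triangle', 'by', 'and'] (min_width=15, slack=2)
Line 4: ['voice', 'red', 'number'] (min_width=16, slack=1)
Line 5: ['one', 'fox', 'window'] (min_width=14, slack=3)
Line 6: ['clean', 'fire', 'golden'] (min_width=17, slack=0)
Line 7: ['moon', 'salty'] (min_width=10, slack=7)
Line 8: ['mineral', 'banana'] (min_width=14, slack=3)
Line 9: ['television'] (min_width=10, slack=7)
Line 10: ['display'] (min_width=7, slack=10)
Total lines: 10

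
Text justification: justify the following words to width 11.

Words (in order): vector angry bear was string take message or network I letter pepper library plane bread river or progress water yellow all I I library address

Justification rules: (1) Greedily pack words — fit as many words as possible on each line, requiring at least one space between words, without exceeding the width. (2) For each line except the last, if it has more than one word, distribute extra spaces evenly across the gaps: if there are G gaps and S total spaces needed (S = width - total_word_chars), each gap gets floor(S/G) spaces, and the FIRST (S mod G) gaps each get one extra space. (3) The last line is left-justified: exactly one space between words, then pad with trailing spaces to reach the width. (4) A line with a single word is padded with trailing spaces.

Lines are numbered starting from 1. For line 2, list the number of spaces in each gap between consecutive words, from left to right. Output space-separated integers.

Answer: 2

Derivation:
Line 1: ['vector'] (min_width=6, slack=5)
Line 2: ['angry', 'bear'] (min_width=10, slack=1)
Line 3: ['was', 'string'] (min_width=10, slack=1)
Line 4: ['take'] (min_width=4, slack=7)
Line 5: ['message', 'or'] (min_width=10, slack=1)
Line 6: ['network', 'I'] (min_width=9, slack=2)
Line 7: ['letter'] (min_width=6, slack=5)
Line 8: ['pepper'] (min_width=6, slack=5)
Line 9: ['library'] (min_width=7, slack=4)
Line 10: ['plane', 'bread'] (min_width=11, slack=0)
Line 11: ['river', 'or'] (min_width=8, slack=3)
Line 12: ['progress'] (min_width=8, slack=3)
Line 13: ['water'] (min_width=5, slack=6)
Line 14: ['yellow', 'all'] (min_width=10, slack=1)
Line 15: ['I', 'I', 'library'] (min_width=11, slack=0)
Line 16: ['address'] (min_width=7, slack=4)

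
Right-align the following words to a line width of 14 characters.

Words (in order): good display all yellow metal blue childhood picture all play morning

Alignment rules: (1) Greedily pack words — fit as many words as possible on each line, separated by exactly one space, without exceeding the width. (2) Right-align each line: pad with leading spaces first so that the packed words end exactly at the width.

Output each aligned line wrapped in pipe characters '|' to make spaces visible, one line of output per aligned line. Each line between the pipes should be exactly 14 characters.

Answer: |  good display|
|    all yellow|
|    metal blue|
|     childhood|
|   picture all|
|  play morning|

Derivation:
Line 1: ['good', 'display'] (min_width=12, slack=2)
Line 2: ['all', 'yellow'] (min_width=10, slack=4)
Line 3: ['metal', 'blue'] (min_width=10, slack=4)
Line 4: ['childhood'] (min_width=9, slack=5)
Line 5: ['picture', 'all'] (min_width=11, slack=3)
Line 6: ['play', 'morning'] (min_width=12, slack=2)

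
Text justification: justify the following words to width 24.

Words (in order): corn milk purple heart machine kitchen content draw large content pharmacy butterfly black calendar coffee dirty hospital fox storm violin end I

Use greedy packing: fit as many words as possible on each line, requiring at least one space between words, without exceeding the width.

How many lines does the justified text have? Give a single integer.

Answer: 7

Derivation:
Line 1: ['corn', 'milk', 'purple', 'heart'] (min_width=22, slack=2)
Line 2: ['machine', 'kitchen', 'content'] (min_width=23, slack=1)
Line 3: ['draw', 'large', 'content'] (min_width=18, slack=6)
Line 4: ['pharmacy', 'butterfly', 'black'] (min_width=24, slack=0)
Line 5: ['calendar', 'coffee', 'dirty'] (min_width=21, slack=3)
Line 6: ['hospital', 'fox', 'storm'] (min_width=18, slack=6)
Line 7: ['violin', 'end', 'I'] (min_width=12, slack=12)
Total lines: 7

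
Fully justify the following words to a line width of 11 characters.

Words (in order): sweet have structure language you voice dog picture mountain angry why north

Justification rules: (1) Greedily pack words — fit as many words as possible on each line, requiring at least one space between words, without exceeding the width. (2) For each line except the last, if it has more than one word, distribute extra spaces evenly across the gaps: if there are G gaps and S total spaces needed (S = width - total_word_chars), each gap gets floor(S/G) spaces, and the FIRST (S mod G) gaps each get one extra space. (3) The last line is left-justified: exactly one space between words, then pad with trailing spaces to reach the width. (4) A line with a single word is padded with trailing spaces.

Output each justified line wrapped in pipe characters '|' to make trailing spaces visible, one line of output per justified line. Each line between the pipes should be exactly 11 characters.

Answer: |sweet  have|
|structure  |
|language   |
|you   voice|
|dog picture|
|mountain   |
|angry   why|
|north      |

Derivation:
Line 1: ['sweet', 'have'] (min_width=10, slack=1)
Line 2: ['structure'] (min_width=9, slack=2)
Line 3: ['language'] (min_width=8, slack=3)
Line 4: ['you', 'voice'] (min_width=9, slack=2)
Line 5: ['dog', 'picture'] (min_width=11, slack=0)
Line 6: ['mountain'] (min_width=8, slack=3)
Line 7: ['angry', 'why'] (min_width=9, slack=2)
Line 8: ['north'] (min_width=5, slack=6)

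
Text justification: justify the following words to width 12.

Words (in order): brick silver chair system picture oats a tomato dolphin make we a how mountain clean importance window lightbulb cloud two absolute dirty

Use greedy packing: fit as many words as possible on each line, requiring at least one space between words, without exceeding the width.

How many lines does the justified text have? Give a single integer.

Answer: 14

Derivation:
Line 1: ['brick', 'silver'] (min_width=12, slack=0)
Line 2: ['chair', 'system'] (min_width=12, slack=0)
Line 3: ['picture', 'oats'] (min_width=12, slack=0)
Line 4: ['a', 'tomato'] (min_width=8, slack=4)
Line 5: ['dolphin', 'make'] (min_width=12, slack=0)
Line 6: ['we', 'a', 'how'] (min_width=8, slack=4)
Line 7: ['mountain'] (min_width=8, slack=4)
Line 8: ['clean'] (min_width=5, slack=7)
Line 9: ['importance'] (min_width=10, slack=2)
Line 10: ['window'] (min_width=6, slack=6)
Line 11: ['lightbulb'] (min_width=9, slack=3)
Line 12: ['cloud', 'two'] (min_width=9, slack=3)
Line 13: ['absolute'] (min_width=8, slack=4)
Line 14: ['dirty'] (min_width=5, slack=7)
Total lines: 14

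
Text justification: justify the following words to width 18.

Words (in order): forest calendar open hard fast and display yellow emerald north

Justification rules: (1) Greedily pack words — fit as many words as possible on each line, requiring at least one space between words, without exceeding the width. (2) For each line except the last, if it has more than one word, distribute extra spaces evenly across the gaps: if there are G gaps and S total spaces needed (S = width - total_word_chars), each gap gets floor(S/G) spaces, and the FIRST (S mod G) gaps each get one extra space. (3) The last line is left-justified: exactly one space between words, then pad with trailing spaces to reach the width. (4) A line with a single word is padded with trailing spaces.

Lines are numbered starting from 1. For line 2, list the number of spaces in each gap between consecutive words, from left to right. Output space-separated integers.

Line 1: ['forest', 'calendar'] (min_width=15, slack=3)
Line 2: ['open', 'hard', 'fast', 'and'] (min_width=18, slack=0)
Line 3: ['display', 'yellow'] (min_width=14, slack=4)
Line 4: ['emerald', 'north'] (min_width=13, slack=5)

Answer: 1 1 1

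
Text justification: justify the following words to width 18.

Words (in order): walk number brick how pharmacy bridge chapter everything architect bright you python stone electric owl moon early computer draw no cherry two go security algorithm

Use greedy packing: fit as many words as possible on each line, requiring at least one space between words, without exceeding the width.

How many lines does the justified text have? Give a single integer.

Answer: 11

Derivation:
Line 1: ['walk', 'number', 'brick'] (min_width=17, slack=1)
Line 2: ['how', 'pharmacy'] (min_width=12, slack=6)
Line 3: ['bridge', 'chapter'] (min_width=14, slack=4)
Line 4: ['everything'] (min_width=10, slack=8)
Line 5: ['architect', 'bright'] (min_width=16, slack=2)
Line 6: ['you', 'python', 'stone'] (min_width=16, slack=2)
Line 7: ['electric', 'owl', 'moon'] (min_width=17, slack=1)
Line 8: ['early', 'computer'] (min_width=14, slack=4)
Line 9: ['draw', 'no', 'cherry', 'two'] (min_width=18, slack=0)
Line 10: ['go', 'security'] (min_width=11, slack=7)
Line 11: ['algorithm'] (min_width=9, slack=9)
Total lines: 11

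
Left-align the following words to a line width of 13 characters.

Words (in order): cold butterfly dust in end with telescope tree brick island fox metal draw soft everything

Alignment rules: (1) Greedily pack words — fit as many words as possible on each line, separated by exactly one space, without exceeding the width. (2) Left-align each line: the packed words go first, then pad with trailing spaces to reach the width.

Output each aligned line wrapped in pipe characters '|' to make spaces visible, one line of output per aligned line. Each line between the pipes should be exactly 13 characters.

Line 1: ['cold'] (min_width=4, slack=9)
Line 2: ['butterfly'] (min_width=9, slack=4)
Line 3: ['dust', 'in', 'end'] (min_width=11, slack=2)
Line 4: ['with'] (min_width=4, slack=9)
Line 5: ['telescope'] (min_width=9, slack=4)
Line 6: ['tree', 'brick'] (min_width=10, slack=3)
Line 7: ['island', 'fox'] (min_width=10, slack=3)
Line 8: ['metal', 'draw'] (min_width=10, slack=3)
Line 9: ['soft'] (min_width=4, slack=9)
Line 10: ['everything'] (min_width=10, slack=3)

Answer: |cold         |
|butterfly    |
|dust in end  |
|with         |
|telescope    |
|tree brick   |
|island fox   |
|metal draw   |
|soft         |
|everything   |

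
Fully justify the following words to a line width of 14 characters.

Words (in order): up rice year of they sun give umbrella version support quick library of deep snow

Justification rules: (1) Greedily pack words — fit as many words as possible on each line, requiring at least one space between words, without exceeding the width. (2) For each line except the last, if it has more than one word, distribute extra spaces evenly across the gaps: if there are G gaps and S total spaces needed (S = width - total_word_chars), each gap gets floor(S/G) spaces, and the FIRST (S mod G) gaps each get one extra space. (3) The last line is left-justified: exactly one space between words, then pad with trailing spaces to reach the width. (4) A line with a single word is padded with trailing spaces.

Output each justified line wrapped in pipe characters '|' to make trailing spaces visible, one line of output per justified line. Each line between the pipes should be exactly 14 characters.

Line 1: ['up', 'rice', 'year'] (min_width=12, slack=2)
Line 2: ['of', 'they', 'sun'] (min_width=11, slack=3)
Line 3: ['give', 'umbrella'] (min_width=13, slack=1)
Line 4: ['version'] (min_width=7, slack=7)
Line 5: ['support', 'quick'] (min_width=13, slack=1)
Line 6: ['library', 'of'] (min_width=10, slack=4)
Line 7: ['deep', 'snow'] (min_width=9, slack=5)

Answer: |up  rice  year|
|of   they  sun|
|give  umbrella|
|version       |
|support  quick|
|library     of|
|deep snow     |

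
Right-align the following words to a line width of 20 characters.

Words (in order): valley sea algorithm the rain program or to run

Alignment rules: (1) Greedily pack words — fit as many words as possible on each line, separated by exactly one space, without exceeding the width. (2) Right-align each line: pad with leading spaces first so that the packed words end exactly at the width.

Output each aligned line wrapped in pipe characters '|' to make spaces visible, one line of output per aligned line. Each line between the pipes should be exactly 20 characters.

Answer: |valley sea algorithm|
| the rain program or|
|              to run|

Derivation:
Line 1: ['valley', 'sea', 'algorithm'] (min_width=20, slack=0)
Line 2: ['the', 'rain', 'program', 'or'] (min_width=19, slack=1)
Line 3: ['to', 'run'] (min_width=6, slack=14)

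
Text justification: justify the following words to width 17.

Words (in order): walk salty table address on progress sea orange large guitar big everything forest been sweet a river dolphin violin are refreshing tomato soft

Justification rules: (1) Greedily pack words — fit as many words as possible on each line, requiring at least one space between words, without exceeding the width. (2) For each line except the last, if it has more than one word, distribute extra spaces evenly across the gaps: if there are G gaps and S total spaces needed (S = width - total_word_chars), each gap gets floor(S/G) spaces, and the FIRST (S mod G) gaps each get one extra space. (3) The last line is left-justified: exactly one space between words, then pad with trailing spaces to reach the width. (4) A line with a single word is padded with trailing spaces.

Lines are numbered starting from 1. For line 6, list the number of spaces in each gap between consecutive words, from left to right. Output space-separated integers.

Answer: 1

Derivation:
Line 1: ['walk', 'salty', 'table'] (min_width=16, slack=1)
Line 2: ['address', 'on'] (min_width=10, slack=7)
Line 3: ['progress', 'sea'] (min_width=12, slack=5)
Line 4: ['orange', 'large'] (min_width=12, slack=5)
Line 5: ['guitar', 'big'] (min_width=10, slack=7)
Line 6: ['everything', 'forest'] (min_width=17, slack=0)
Line 7: ['been', 'sweet', 'a'] (min_width=12, slack=5)
Line 8: ['river', 'dolphin'] (min_width=13, slack=4)
Line 9: ['violin', 'are'] (min_width=10, slack=7)
Line 10: ['refreshing', 'tomato'] (min_width=17, slack=0)
Line 11: ['soft'] (min_width=4, slack=13)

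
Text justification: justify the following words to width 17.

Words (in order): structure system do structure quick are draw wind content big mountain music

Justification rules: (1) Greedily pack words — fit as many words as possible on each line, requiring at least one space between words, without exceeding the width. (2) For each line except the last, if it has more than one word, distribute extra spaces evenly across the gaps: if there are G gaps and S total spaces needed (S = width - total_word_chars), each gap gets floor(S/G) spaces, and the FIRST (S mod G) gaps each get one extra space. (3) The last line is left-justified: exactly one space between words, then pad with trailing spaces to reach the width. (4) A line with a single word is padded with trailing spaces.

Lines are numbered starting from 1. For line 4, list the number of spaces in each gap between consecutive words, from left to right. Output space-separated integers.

Answer: 2 1

Derivation:
Line 1: ['structure', 'system'] (min_width=16, slack=1)
Line 2: ['do', 'structure'] (min_width=12, slack=5)
Line 3: ['quick', 'are', 'draw'] (min_width=14, slack=3)
Line 4: ['wind', 'content', 'big'] (min_width=16, slack=1)
Line 5: ['mountain', 'music'] (min_width=14, slack=3)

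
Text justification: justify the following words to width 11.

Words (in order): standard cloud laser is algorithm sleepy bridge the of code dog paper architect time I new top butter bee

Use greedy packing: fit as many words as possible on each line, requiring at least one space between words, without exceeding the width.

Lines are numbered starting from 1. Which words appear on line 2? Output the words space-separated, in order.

Answer: cloud laser

Derivation:
Line 1: ['standard'] (min_width=8, slack=3)
Line 2: ['cloud', 'laser'] (min_width=11, slack=0)
Line 3: ['is'] (min_width=2, slack=9)
Line 4: ['algorithm'] (min_width=9, slack=2)
Line 5: ['sleepy'] (min_width=6, slack=5)
Line 6: ['bridge', 'the'] (min_width=10, slack=1)
Line 7: ['of', 'code', 'dog'] (min_width=11, slack=0)
Line 8: ['paper'] (min_width=5, slack=6)
Line 9: ['architect'] (min_width=9, slack=2)
Line 10: ['time', 'I', 'new'] (min_width=10, slack=1)
Line 11: ['top', 'butter'] (min_width=10, slack=1)
Line 12: ['bee'] (min_width=3, slack=8)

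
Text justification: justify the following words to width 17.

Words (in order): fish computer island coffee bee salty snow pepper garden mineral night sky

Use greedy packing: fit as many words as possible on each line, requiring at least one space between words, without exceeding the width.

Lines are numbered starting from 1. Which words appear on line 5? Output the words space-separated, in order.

Line 1: ['fish', 'computer'] (min_width=13, slack=4)
Line 2: ['island', 'coffee', 'bee'] (min_width=17, slack=0)
Line 3: ['salty', 'snow', 'pepper'] (min_width=17, slack=0)
Line 4: ['garden', 'mineral'] (min_width=14, slack=3)
Line 5: ['night', 'sky'] (min_width=9, slack=8)

Answer: night sky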